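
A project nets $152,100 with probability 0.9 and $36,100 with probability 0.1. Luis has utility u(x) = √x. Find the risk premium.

E[u] = 0.9·√152100 + 0.1·√36100 = 0.9·390 + 0.1·190 = 370
CE = (370)² = 136900
Risk premium = EV − CE = 140500 − 136900 = 3600

$3,600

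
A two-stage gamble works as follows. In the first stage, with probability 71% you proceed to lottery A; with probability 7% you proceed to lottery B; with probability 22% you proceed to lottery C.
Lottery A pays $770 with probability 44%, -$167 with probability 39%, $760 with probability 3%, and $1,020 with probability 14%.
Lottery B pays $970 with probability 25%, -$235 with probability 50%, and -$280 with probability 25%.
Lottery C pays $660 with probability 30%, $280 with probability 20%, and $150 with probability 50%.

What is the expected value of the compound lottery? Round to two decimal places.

EV(A) = 0.44 × 770 + 0.39 × (-167) + 0.03 × 760 + 0.14 × 1020 = 338.8 − 65.13 + 22.8 + 142.8 = 439.27
EV(B) = 0.25 × 970 + 0.5 × (-235) + 0.25 × (-280) = 242.5 − 117.5 − 70 = 55
EV(C) = 0.3 × 660 + 0.2 × 280 + 0.5 × 150 = 198 + 56 + 75 = 329
Overall = 0.71 × 439.27 + 0.07 × 55 + 0.22 × 329 = 311.8817 + 3.85 + 72.38 = 388.1117

$388.11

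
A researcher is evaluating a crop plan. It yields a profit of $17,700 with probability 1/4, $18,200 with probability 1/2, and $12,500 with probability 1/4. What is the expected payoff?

EV = 1/4 × 17700 + 1/2 × 18200 + 1/4 × 12500 = 4425 + 9100 + 3125 = 16650

$16,650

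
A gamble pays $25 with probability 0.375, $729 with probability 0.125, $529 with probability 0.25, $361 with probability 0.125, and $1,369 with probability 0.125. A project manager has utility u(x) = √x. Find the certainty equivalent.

E[u] = 0.375·√25 + 0.125·√729 + 0.25·√529 + 0.125·√361 + 0.125·√1369 = 0.375·5 + 0.125·27 + 0.25·23 + 0.125·19 + 0.125·37 = 18
CE = (18)² = 324

$324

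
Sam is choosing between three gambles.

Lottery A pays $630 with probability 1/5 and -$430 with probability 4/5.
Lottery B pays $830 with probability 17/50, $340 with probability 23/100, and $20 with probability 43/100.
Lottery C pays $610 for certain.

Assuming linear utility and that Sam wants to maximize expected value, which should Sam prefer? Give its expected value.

Lottery A = 1/5 × 630 + 4/5 × (-430) = 126 − 344 = -218
Lottery B = 17/50 × 830 + 23/100 × 340 + 43/100 × 20 = 282.2 + 78.2 + 8.6 = 369
Lottery C: 610 (certain)

Lottery C ($610)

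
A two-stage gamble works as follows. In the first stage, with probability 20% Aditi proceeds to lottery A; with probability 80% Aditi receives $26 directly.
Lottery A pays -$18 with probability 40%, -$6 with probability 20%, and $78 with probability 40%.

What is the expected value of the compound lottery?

$25.36

EV(A) = 0.4 × (-18) + 0.2 × (-6) + 0.4 × 78 = -7.2 − 1.2 + 31.2 = 22.8
Branch B: 26 (certain)
Overall = 0.2 × 22.8 + 0.8 × 26 = 4.56 + 20.8 = 25.36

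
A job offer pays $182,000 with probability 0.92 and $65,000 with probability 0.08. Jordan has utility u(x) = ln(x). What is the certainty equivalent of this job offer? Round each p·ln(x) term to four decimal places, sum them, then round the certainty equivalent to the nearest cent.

$167,610.82

E[u] = 0.92·ln(182000) + 0.08·ln(65000) = 11.1428 + 0.8866 = 12.0294
CE = e^12.0294 ≈ 167610.82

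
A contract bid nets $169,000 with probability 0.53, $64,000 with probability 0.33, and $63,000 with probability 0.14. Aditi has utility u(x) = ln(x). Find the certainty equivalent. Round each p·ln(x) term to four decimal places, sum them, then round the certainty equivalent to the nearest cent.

E[u] = 0.53·ln(169000) + 0.33·ln(64000) + 0.14·ln(63000) = 6.3800 + 3.6520 + 1.5471 = 11.5791
CE = e^11.5791 ≈ 106841.32

$106,841.32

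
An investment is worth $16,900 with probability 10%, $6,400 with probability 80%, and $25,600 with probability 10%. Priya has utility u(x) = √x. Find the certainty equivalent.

E[u] = 0.1·√16900 + 0.8·√6400 + 0.1·√25600 = 0.1·130 + 0.8·80 + 0.1·160 = 93
CE = (93)² = 8649

$8,649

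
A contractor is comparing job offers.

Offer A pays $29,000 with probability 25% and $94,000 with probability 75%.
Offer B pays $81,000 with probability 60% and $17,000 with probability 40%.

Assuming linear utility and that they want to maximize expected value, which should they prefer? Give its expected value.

Offer A ($77,750)

Offer A = 0.25 × 29000 + 0.75 × 94000 = 7250 + 70500 = 77750
Offer B = 0.6 × 81000 + 0.4 × 17000 = 48600 + 6800 = 55400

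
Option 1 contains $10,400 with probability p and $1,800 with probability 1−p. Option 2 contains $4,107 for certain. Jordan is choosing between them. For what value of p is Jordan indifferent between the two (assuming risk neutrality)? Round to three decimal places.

p = 0.268

p·10400 + (1−p)·1800 = 4107
8600p + 1800 = 4107
p = (4107 − 1800) / 8600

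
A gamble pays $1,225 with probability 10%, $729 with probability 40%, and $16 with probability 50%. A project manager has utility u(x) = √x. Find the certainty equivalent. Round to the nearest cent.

E[u] = 0.1·√1225 + 0.4·√729 + 0.5·√16 = 0.1·35 + 0.4·27 + 0.5·4 = 16.3
CE = (16.3)² = 265.69

$265.69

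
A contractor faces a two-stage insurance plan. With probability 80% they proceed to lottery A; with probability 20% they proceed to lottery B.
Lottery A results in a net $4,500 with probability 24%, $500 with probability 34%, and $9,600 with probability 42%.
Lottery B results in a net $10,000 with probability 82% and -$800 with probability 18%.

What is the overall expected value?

EV(A) = 0.24 × 4500 + 0.34 × 500 + 0.42 × 9600 = 1080 + 170 + 4032 = 5282
EV(B) = 0.82 × 10000 + 0.18 × (-800) = 8200 − 144 = 8056
Overall = 0.8 × 5282 + 0.2 × 8056 = 4225.6 + 1611.2 = 5836.8

$5,836.80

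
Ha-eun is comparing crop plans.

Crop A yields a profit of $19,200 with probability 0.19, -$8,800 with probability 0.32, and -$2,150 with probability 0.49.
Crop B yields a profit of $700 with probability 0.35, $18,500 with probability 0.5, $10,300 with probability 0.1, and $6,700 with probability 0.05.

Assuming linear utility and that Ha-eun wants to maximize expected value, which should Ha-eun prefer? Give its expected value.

Crop A = 0.19 × 19200 + 0.32 × (-8800) + 0.49 × (-2150) = 3648 − 2816 − 1053.5 = -221.5
Crop B = 0.35 × 700 + 0.5 × 18500 + 0.1 × 10300 + 0.05 × 6700 = 245 + 9250 + 1030 + 335 = 10860

Crop B ($10,860)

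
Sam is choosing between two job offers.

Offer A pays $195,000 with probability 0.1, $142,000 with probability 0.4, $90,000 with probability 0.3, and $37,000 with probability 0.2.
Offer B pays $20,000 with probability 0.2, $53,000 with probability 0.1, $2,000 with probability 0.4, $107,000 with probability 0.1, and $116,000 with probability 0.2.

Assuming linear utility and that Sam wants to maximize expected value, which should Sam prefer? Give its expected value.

Offer A = 0.1 × 195000 + 0.4 × 142000 + 0.3 × 90000 + 0.2 × 37000 = 19500 + 56800 + 27000 + 7400 = 110700
Offer B = 0.2 × 20000 + 0.1 × 53000 + 0.4 × 2000 + 0.1 × 107000 + 0.2 × 116000 = 4000 + 5300 + 800 + 10700 + 23200 = 44000

Offer A ($110,700)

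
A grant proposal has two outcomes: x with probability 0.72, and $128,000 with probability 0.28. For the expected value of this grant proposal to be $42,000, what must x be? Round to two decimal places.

x = $8,555.56

0.72·x + 0.28·128000 = 42000
0.72·x = 42000 − 35840 = 6160
x = 6160 / 0.72 = 8555.5556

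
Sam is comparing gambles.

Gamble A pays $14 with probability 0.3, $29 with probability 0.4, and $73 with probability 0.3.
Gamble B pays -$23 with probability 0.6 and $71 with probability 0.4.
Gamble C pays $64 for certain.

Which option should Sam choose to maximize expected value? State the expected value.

Gamble C ($64)

Gamble A = 0.3 × 14 + 0.4 × 29 + 0.3 × 73 = 4.2 + 11.6 + 21.9 = 37.7
Gamble B = 0.6 × (-23) + 0.4 × 71 = -13.8 + 28.4 = 14.6
Gamble C: 64 (certain)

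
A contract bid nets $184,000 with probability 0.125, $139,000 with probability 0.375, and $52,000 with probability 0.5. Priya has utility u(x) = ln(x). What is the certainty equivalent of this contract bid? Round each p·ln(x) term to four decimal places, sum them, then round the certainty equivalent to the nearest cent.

E[u] = 0.125·ln(184000) + 0.375·ln(139000) + 0.5·ln(52000) = 1.5153 + 4.4408 + 5.4295 = 11.3856
CE = e^11.3856 ≈ 88044.71

$88,044.71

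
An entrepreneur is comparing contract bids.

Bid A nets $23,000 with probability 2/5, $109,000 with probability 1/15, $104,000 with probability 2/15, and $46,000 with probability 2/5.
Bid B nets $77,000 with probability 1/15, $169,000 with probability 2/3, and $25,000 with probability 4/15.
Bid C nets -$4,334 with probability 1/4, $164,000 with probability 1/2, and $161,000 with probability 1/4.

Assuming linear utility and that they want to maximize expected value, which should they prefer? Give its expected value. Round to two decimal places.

Bid A = 2/5 × 23000 + 1/15 × 109000 + 2/15 × 104000 + 2/5 × 46000 = 9200 + 7266.6667 + 13866.6667 + 18400 = 48733.3333
Bid B = 1/15 × 77000 + 2/3 × 169000 + 4/15 × 25000 = 5133.3333 + 112666.6667 + 6666.6667 = 124466.6667
Bid C = 1/4 × (-4334) + 1/2 × 164000 + 1/4 × 161000 = -1083.5 + 82000 + 40250 = 121166.5

Bid B ($124,466.67)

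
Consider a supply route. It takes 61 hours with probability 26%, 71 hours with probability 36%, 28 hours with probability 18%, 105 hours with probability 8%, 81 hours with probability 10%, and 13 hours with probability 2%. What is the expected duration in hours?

63.22 hours

EV = 0.26 × 61 + 0.36 × 71 + 0.18 × 28 + 0.08 × 105 + 0.1 × 81 + 0.02 × 13 = 15.86 + 25.56 + 5.04 + 8.4 + 8.1 + 0.26 = 63.22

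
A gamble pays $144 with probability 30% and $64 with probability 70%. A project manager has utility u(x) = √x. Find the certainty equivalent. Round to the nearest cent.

$84.64

E[u] = 0.3·√144 + 0.7·√64 = 0.3·12 + 0.7·8 = 9.2
CE = (9.2)² = 84.64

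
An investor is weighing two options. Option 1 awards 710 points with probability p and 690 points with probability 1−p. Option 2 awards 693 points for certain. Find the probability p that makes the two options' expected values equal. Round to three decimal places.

p·710 + (1−p)·690 = 693
20p + 690 = 693
p = (693 − 690) / 20

p = 0.150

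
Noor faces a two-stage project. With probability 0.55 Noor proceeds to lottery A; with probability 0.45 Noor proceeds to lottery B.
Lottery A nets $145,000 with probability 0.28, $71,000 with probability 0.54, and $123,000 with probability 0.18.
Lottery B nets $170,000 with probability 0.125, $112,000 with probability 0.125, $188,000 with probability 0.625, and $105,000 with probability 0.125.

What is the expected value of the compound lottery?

EV(A) = 0.28 × 145000 + 0.54 × 71000 + 0.18 × 123000 = 40600 + 38340 + 22140 = 101080
EV(B) = 0.125 × 170000 + 0.125 × 112000 + 0.625 × 188000 + 0.125 × 105000 = 21250 + 14000 + 117500 + 13125 = 165875
Overall = 0.55 × 101080 + 0.45 × 165875 = 55594 + 74643.75 = 130237.75

$130,237.75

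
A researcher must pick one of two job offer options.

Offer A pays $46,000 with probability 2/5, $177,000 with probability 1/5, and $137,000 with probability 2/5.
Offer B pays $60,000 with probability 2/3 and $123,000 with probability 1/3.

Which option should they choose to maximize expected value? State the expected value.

Offer A = 2/5 × 46000 + 1/5 × 177000 + 2/5 × 137000 = 18400 + 35400 + 54800 = 108600
Offer B = 2/3 × 60000 + 1/3 × 123000 = 40000 + 41000 = 81000

Offer A ($108,600)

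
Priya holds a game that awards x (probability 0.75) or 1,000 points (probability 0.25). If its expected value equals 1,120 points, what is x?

x = 1,160 points

0.75·x + 0.25·1000 = 1120
0.75·x = 1120 − 250 = 870
x = 870 / 0.75 = 1160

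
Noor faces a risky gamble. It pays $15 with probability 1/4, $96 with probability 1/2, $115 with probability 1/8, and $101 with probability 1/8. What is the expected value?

$78.75

EV = 1/4 × 15 + 1/2 × 96 + 1/8 × 115 + 1/8 × 101 = 3.75 + 48 + 14.375 + 12.625 = 78.75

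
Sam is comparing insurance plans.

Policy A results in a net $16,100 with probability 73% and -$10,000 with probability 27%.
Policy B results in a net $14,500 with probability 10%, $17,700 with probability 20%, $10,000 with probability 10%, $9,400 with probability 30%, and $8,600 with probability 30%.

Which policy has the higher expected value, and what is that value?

Policy A = 0.73 × 16100 + 0.27 × (-10000) = 11753 − 2700 = 9053
Policy B = 0.1 × 14500 + 0.2 × 17700 + 0.1 × 10000 + 0.3 × 9400 + 0.3 × 8600 = 1450 + 3540 + 1000 + 2820 + 2580 = 11390

Policy B ($11,390)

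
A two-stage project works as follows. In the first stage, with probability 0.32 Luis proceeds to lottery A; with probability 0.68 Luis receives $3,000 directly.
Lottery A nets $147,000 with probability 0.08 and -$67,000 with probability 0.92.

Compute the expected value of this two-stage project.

-$13,921.60

EV(A) = 0.08 × 147000 + 0.92 × (-67000) = 11760 − 61640 = -49880
Branch B: 3000 (certain)
Overall = 0.32 × (-49880) + 0.68 × 3000 = -15961.6 + 2040 = -13921.6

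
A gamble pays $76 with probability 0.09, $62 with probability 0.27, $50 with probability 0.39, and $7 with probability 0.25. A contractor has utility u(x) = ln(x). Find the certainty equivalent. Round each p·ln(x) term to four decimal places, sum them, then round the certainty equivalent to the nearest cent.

$33.66

E[u] = 0.09·ln(76) + 0.27·ln(62) + 0.39·ln(50) + 0.25·ln(7) = 0.3898 + 1.1143 + 1.5257 + 0.4865 = 3.5163
CE = e^3.5163 ≈ 33.66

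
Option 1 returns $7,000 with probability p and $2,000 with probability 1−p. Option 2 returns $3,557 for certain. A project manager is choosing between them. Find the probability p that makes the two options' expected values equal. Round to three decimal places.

p = 0.311

p·7000 + (1−p)·2000 = 3557
5000p + 2000 = 3557
p = (3557 − 2000) / 5000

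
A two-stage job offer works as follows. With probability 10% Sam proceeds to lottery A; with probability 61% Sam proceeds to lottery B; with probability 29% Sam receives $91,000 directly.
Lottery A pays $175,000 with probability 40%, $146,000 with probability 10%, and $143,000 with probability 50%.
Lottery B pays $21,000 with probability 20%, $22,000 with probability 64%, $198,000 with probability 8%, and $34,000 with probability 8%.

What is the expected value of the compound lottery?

EV(A) = 0.4 × 175000 + 0.1 × 146000 + 0.5 × 143000 = 70000 + 14600 + 71500 = 156100
EV(B) = 0.2 × 21000 + 0.64 × 22000 + 0.08 × 198000 + 0.08 × 34000 = 4200 + 14080 + 15840 + 2720 = 36840
Branch C: 91000 (certain)
Overall = 0.1 × 156100 + 0.61 × 36840 + 0.29 × 91000 = 15610 + 22472.4 + 26390 = 64472.4

$64,472.40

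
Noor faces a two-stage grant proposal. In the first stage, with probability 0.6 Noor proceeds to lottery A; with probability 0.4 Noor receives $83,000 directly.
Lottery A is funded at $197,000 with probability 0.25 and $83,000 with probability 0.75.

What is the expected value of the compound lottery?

EV(A) = 0.25 × 197000 + 0.75 × 83000 = 49250 + 62250 = 111500
Branch B: 83000 (certain)
Overall = 0.6 × 111500 + 0.4 × 83000 = 66900 + 33200 = 100100

$100,100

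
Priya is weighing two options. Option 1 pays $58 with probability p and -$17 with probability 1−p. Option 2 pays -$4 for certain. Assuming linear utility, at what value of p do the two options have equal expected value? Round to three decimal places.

p·58 + (1−p)·(-17) = -4
75p − 17 = -4
p = (-4 + 17) / 75

p = 0.173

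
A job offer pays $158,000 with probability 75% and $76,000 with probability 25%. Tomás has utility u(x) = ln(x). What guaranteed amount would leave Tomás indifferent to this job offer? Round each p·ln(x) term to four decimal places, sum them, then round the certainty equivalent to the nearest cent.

$131,583.91

E[u] = 0.75·ln(158000) + 0.25·ln(76000) = 8.9778 + 2.8096 = 11.7874
CE = e^11.7874 ≈ 131583.91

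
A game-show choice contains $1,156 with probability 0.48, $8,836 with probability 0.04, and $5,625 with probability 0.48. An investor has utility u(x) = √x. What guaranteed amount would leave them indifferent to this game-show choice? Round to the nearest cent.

E[u] = 0.48·√1156 + 0.04·√8836 + 0.48·√5625 = 0.48·34 + 0.04·94 + 0.48·75 = 56.08
CE = (56.08)² = 3144.9664

$3,144.97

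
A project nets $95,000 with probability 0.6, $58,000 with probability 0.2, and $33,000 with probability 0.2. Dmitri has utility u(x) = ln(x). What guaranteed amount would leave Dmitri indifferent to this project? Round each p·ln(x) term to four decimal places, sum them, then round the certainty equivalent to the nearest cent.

$69,668.25

E[u] = 0.6·ln(95000) + 0.2·ln(58000) + 0.2·ln(33000) = 6.8770 + 2.1936 + 2.0809 = 11.1515
CE = e^11.1515 ≈ 69668.25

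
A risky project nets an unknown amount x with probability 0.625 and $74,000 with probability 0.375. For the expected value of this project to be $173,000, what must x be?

x = $232,400

0.625·x + 0.375·74000 = 173000
0.625·x = 173000 − 27750 = 145250
x = 145250 / 0.625 = 232400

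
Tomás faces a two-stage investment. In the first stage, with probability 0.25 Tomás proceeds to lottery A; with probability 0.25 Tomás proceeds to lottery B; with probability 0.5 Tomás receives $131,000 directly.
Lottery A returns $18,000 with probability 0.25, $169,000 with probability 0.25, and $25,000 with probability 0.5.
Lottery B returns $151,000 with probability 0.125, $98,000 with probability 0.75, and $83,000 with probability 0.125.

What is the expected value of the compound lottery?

EV(A) = 0.25 × 18000 + 0.25 × 169000 + 0.5 × 25000 = 4500 + 42250 + 12500 = 59250
EV(B) = 0.125 × 151000 + 0.75 × 98000 + 0.125 × 83000 = 18875 + 73500 + 10375 = 102750
Branch C: 131000 (certain)
Overall = 0.25 × 59250 + 0.25 × 102750 + 0.5 × 131000 = 14812.5 + 25687.5 + 65500 = 106000

$106,000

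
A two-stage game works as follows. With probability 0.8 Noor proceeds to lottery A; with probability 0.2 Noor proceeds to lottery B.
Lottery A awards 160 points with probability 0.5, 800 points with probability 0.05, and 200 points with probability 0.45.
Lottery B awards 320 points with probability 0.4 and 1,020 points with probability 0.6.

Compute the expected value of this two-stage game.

EV(A) = 0.5 × 160 + 0.05 × 800 + 0.45 × 200 = 80 + 40 + 90 = 210
EV(B) = 0.4 × 320 + 0.6 × 1020 = 128 + 612 = 740
Overall = 0.8 × 210 + 0.2 × 740 = 168 + 148 = 316

316 points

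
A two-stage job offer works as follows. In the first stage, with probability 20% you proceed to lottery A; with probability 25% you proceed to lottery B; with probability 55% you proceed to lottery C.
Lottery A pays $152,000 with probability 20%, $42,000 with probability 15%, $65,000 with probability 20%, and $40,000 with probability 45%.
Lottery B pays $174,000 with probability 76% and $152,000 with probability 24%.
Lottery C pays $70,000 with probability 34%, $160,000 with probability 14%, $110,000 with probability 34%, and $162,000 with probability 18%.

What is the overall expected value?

EV(A) = 0.2 × 152000 + 0.15 × 42000 + 0.2 × 65000 + 0.45 × 40000 = 30400 + 6300 + 13000 + 18000 = 67700
EV(B) = 0.76 × 174000 + 0.24 × 152000 = 132240 + 36480 = 168720
EV(C) = 0.34 × 70000 + 0.14 × 160000 + 0.34 × 110000 + 0.18 × 162000 = 23800 + 22400 + 37400 + 29160 = 112760
Overall = 0.2 × 67700 + 0.25 × 168720 + 0.55 × 112760 = 13540 + 42180 + 62018 = 117738

$117,738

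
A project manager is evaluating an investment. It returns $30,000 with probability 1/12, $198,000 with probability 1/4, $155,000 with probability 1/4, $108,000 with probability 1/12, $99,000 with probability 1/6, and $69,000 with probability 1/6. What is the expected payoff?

EV = 1/12 × 30000 + 1/4 × 198000 + 1/4 × 155000 + 1/12 × 108000 + 1/6 × 99000 + 1/6 × 69000 = 2500 + 49500 + 38750 + 9000 + 16500 + 11500 = 127750

$127,750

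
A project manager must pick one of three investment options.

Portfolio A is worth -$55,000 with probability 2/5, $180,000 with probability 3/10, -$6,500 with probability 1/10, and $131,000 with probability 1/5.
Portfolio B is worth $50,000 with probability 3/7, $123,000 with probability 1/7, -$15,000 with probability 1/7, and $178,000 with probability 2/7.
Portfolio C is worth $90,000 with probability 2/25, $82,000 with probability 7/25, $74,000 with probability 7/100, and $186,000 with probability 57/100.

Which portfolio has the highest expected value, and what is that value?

Portfolio A = 2/5 × (-55000) + 3/10 × 180000 + 1/10 × (-6500) + 1/5 × 131000 = -22000 + 54000 − 650 + 26200 = 57550
Portfolio B = 3/7 × 50000 + 1/7 × 123000 + 1/7 × (-15000) + 2/7 × 178000 = 21428.5714 + 17571.4286 − 2142.8571 + 50857.1429 = 87714.2857
Portfolio C = 2/25 × 90000 + 7/25 × 82000 + 7/100 × 74000 + 57/100 × 186000 = 7200 + 22960 + 5180 + 106020 = 141360

Portfolio C ($141,360)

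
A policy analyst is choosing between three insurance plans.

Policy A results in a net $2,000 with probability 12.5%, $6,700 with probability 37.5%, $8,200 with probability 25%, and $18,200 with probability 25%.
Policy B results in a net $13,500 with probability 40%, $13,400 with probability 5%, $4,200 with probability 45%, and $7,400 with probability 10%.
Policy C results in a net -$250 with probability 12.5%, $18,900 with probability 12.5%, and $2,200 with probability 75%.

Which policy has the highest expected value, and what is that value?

Policy A = 0.125 × 2000 + 0.375 × 6700 + 0.25 × 8200 + 0.25 × 18200 = 250 + 2512.5 + 2050 + 4550 = 9362.5
Policy B = 0.4 × 13500 + 0.05 × 13400 + 0.45 × 4200 + 0.1 × 7400 = 5400 + 670 + 1890 + 740 = 8700
Policy C = 0.125 × (-250) + 0.125 × 18900 + 0.75 × 2200 = -31.25 + 2362.5 + 1650 = 3981.25

Policy A ($9,362.50)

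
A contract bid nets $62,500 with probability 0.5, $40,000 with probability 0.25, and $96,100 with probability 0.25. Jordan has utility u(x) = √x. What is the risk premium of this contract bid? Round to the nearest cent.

$1,518.75

E[u] = 0.5·√62500 + 0.25·√40000 + 0.25·√96100 = 0.5·250 + 0.25·200 + 0.25·310 = 252.5
CE = (252.5)² = 63756.25
Risk premium = EV − CE = 65275 − 63756.25 = 1518.75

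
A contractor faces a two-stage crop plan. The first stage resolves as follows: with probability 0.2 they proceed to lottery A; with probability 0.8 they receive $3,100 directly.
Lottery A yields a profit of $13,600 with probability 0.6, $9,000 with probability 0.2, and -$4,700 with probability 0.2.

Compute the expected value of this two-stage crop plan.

$4,284

EV(A) = 0.6 × 13600 + 0.2 × 9000 + 0.2 × (-4700) = 8160 + 1800 − 940 = 9020
Branch B: 3100 (certain)
Overall = 0.2 × 9020 + 0.8 × 3100 = 1804 + 2480 = 4284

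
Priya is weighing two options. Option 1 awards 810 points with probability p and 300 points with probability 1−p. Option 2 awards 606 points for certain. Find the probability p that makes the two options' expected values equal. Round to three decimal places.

p·810 + (1−p)·300 = 606
510p + 300 = 606
p = (606 − 300) / 510

p = 0.600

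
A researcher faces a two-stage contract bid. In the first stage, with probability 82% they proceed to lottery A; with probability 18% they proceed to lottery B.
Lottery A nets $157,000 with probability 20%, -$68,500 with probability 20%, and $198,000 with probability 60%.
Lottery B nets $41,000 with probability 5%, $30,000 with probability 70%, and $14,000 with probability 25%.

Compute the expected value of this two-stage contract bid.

$116,709

EV(A) = 0.2 × 157000 + 0.2 × (-68500) + 0.6 × 198000 = 31400 − 13700 + 118800 = 136500
EV(B) = 0.05 × 41000 + 0.7 × 30000 + 0.25 × 14000 = 2050 + 21000 + 3500 = 26550
Overall = 0.82 × 136500 + 0.18 × 26550 = 111930 + 4779 = 116709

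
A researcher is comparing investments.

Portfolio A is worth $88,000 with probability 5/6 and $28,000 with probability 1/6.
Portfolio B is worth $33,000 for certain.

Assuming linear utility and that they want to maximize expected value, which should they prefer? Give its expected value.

Portfolio A ($78,000)

Portfolio A = 5/6 × 88000 + 1/6 × 28000 = 73333.3333 + 4666.6667 = 78000
Portfolio B: 33000 (certain)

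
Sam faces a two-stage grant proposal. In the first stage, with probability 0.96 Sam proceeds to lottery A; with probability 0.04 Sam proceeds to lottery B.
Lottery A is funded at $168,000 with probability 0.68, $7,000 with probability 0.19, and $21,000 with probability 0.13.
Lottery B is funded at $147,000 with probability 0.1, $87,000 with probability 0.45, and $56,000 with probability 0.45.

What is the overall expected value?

EV(A) = 0.68 × 168000 + 0.19 × 7000 + 0.13 × 21000 = 114240 + 1330 + 2730 = 118300
EV(B) = 0.1 × 147000 + 0.45 × 87000 + 0.45 × 56000 = 14700 + 39150 + 25200 = 79050
Overall = 0.96 × 118300 + 0.04 × 79050 = 113568 + 3162 = 116730

$116,730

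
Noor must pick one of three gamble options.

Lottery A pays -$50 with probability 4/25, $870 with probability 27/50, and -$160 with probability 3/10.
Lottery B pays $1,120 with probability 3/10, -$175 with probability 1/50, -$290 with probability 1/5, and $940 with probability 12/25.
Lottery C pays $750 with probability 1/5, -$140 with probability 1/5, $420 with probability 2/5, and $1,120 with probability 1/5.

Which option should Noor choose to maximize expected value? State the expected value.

Lottery B ($725.70)

Lottery A = 4/25 × (-50) + 27/50 × 870 + 3/10 × (-160) = -8 + 469.8 − 48 = 413.8
Lottery B = 3/10 × 1120 + 1/50 × (-175) + 1/5 × (-290) + 12/25 × 940 = 336 − 3.5 − 58 + 451.2 = 725.7
Lottery C = 1/5 × 750 + 1/5 × (-140) + 2/5 × 420 + 1/5 × 1120 = 150 − 28 + 168 + 224 = 514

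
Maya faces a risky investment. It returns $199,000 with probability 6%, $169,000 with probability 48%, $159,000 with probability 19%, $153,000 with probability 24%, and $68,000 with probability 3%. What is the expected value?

EV = 0.06 × 199000 + 0.48 × 169000 + 0.19 × 159000 + 0.24 × 153000 + 0.03 × 68000 = 11940 + 81120 + 30210 + 36720 + 2040 = 162030

$162,030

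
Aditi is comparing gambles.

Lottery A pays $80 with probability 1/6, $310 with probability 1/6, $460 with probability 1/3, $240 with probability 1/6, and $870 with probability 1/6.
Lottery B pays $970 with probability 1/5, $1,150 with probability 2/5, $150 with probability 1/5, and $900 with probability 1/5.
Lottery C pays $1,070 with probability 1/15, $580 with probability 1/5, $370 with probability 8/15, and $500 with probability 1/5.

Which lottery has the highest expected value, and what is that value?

Lottery A = 1/6 × 80 + 1/6 × 310 + 1/3 × 460 + 1/6 × 240 + 1/6 × 870 = 13.3333 + 51.6667 + 153.3333 + 40 + 145 = 403.3333
Lottery B = 1/5 × 970 + 2/5 × 1150 + 1/5 × 150 + 1/5 × 900 = 194 + 460 + 30 + 180 = 864
Lottery C = 1/15 × 1070 + 1/5 × 580 + 8/15 × 370 + 1/5 × 500 = 71.3333 + 116 + 197.3333 + 100 = 484.6667

Lottery B ($864)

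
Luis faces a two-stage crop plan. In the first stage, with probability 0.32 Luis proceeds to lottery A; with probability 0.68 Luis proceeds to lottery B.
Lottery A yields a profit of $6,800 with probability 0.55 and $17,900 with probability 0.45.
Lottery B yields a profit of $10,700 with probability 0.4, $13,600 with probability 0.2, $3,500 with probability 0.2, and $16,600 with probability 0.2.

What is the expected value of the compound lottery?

$11,268

EV(A) = 0.55 × 6800 + 0.45 × 17900 = 3740 + 8055 = 11795
EV(B) = 0.4 × 10700 + 0.2 × 13600 + 0.2 × 3500 + 0.2 × 16600 = 4280 + 2720 + 700 + 3320 = 11020
Overall = 0.32 × 11795 + 0.68 × 11020 = 3774.4 + 7493.6 = 11268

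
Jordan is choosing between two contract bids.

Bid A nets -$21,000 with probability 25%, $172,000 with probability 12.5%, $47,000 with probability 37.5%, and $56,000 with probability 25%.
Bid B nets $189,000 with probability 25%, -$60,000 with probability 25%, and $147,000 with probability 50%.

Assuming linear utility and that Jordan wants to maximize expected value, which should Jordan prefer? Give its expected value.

Bid A = 0.25 × (-21000) + 0.125 × 172000 + 0.375 × 47000 + 0.25 × 56000 = -5250 + 21500 + 17625 + 14000 = 47875
Bid B = 0.25 × 189000 + 0.25 × (-60000) + 0.5 × 147000 = 47250 − 15000 + 73500 = 105750

Bid B ($105,750)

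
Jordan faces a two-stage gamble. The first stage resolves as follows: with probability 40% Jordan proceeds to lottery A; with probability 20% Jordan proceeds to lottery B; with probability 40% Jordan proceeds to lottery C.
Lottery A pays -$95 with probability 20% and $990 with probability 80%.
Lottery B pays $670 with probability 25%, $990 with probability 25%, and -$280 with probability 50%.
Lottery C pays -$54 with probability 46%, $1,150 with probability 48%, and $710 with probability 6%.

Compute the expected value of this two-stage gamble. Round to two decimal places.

EV(A) = 0.2 × (-95) + 0.8 × 990 = -19 + 792 = 773
EV(B) = 0.25 × 670 + 0.25 × 990 + 0.5 × (-280) = 167.5 + 247.5 − 140 = 275
EV(C) = 0.46 × (-54) + 0.48 × 1150 + 0.06 × 710 = -24.84 + 552 + 42.6 = 569.76
Overall = 0.4 × 773 + 0.2 × 275 + 0.4 × 569.76 = 309.2 + 55 + 227.904 = 592.104

$592.10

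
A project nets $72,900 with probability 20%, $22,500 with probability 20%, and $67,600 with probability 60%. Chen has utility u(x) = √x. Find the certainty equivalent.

E[u] = 0.2·√72900 + 0.2·√22500 + 0.6·√67600 = 0.2·270 + 0.2·150 + 0.6·260 = 240
CE = (240)² = 57600

$57,600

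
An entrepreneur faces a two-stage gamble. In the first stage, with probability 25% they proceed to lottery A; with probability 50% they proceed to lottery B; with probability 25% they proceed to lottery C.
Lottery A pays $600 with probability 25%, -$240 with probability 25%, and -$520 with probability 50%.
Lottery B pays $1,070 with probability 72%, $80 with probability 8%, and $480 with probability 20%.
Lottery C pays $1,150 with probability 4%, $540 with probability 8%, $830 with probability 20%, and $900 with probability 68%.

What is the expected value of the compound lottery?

EV(A) = 0.25 × 600 + 0.25 × (-240) + 0.5 × (-520) = 150 − 60 − 260 = -170
EV(B) = 0.72 × 1070 + 0.08 × 80 + 0.2 × 480 = 770.4 + 6.4 + 96 = 872.8
EV(C) = 0.04 × 1150 + 0.08 × 540 + 0.2 × 830 + 0.68 × 900 = 46 + 43.2 + 166 + 612 = 867.2
Overall = 0.25 × (-170) + 0.5 × 872.8 + 0.25 × 867.2 = -42.5 + 436.4 + 216.8 = 610.7

$610.70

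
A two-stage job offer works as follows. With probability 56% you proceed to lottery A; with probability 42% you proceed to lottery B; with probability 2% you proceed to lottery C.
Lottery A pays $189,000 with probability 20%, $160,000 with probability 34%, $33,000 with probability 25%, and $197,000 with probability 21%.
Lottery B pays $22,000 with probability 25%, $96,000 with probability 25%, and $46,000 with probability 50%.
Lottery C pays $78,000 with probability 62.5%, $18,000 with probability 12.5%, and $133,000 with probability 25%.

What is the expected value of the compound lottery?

$103,154.20

EV(A) = 0.2 × 189000 + 0.34 × 160000 + 0.25 × 33000 + 0.21 × 197000 = 37800 + 54400 + 8250 + 41370 = 141820
EV(B) = 0.25 × 22000 + 0.25 × 96000 + 0.5 × 46000 = 5500 + 24000 + 23000 = 52500
EV(C) = 0.625 × 78000 + 0.125 × 18000 + 0.25 × 133000 = 48750 + 2250 + 33250 = 84250
Overall = 0.56 × 141820 + 0.42 × 52500 + 0.02 × 84250 = 79419.2 + 22050 + 1685 = 103154.2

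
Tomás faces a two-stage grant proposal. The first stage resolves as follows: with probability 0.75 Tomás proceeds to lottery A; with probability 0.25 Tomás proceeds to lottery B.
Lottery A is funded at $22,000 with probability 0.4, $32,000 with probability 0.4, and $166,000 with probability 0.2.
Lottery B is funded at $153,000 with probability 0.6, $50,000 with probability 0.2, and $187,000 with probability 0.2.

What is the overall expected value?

EV(A) = 0.4 × 22000 + 0.4 × 32000 + 0.2 × 166000 = 8800 + 12800 + 33200 = 54800
EV(B) = 0.6 × 153000 + 0.2 × 50000 + 0.2 × 187000 = 91800 + 10000 + 37400 = 139200
Overall = 0.75 × 54800 + 0.25 × 139200 = 41100 + 34800 = 75900

$75,900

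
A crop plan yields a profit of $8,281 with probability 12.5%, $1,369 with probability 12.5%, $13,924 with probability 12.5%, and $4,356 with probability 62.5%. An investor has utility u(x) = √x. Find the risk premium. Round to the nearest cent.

$485.25

E[u] = 0.125·√8281 + 0.125·√1369 + 0.125·√13924 + 0.625·√4356 = 0.125·91 + 0.125·37 + 0.125·118 + 0.625·66 = 72
CE = (72)² = 5184
Risk premium = EV − CE = 5669.25 − 5184 = 485.25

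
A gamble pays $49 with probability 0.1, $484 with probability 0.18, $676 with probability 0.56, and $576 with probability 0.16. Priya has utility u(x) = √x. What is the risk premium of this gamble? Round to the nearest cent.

$30.98

E[u] = 0.1·√49 + 0.18·√484 + 0.56·√676 + 0.16·√576 = 0.1·7 + 0.18·22 + 0.56·26 + 0.16·24 = 23.06
CE = (23.06)² = 531.7636
Risk premium = EV − CE = 562.74 − 531.7636 = 30.9764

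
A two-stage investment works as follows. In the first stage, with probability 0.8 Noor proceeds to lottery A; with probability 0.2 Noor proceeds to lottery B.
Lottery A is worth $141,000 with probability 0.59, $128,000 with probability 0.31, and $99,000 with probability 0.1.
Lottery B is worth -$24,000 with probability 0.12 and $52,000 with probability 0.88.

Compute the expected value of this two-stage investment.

EV(A) = 0.59 × 141000 + 0.31 × 128000 + 0.1 × 99000 = 83190 + 39680 + 9900 = 132770
EV(B) = 0.12 × (-24000) + 0.88 × 52000 = -2880 + 45760 = 42880
Overall = 0.8 × 132770 + 0.2 × 42880 = 106216 + 8576 = 114792

$114,792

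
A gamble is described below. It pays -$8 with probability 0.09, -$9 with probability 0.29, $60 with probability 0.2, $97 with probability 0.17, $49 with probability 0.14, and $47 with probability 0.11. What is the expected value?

$37.19

EV = 0.09 × (-8) + 0.29 × (-9) + 0.2 × 60 + 0.17 × 97 + 0.14 × 49 + 0.11 × 47 = -0.72 − 2.61 + 12 + 16.49 + 6.86 + 5.17 = 37.19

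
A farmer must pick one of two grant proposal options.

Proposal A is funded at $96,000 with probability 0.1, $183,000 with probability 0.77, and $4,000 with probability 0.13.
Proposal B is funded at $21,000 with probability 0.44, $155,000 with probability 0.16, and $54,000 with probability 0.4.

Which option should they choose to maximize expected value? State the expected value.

Proposal A = 0.1 × 96000 + 0.77 × 183000 + 0.13 × 4000 = 9600 + 140910 + 520 = 151030
Proposal B = 0.44 × 21000 + 0.16 × 155000 + 0.4 × 54000 = 9240 + 24800 + 21600 = 55640

Proposal A ($151,030)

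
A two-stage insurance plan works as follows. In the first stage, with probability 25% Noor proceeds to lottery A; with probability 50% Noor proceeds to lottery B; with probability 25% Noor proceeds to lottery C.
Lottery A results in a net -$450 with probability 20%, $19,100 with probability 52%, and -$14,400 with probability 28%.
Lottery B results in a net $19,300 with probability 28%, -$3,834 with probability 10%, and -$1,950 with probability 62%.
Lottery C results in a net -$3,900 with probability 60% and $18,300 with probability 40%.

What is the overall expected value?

EV(A) = 0.2 × (-450) + 0.52 × 19100 + 0.28 × (-14400) = -90 + 9932 − 4032 = 5810
EV(B) = 0.28 × 19300 + 0.1 × (-3834) + 0.62 × (-1950) = 5404 − 383.4 − 1209 = 3811.6
EV(C) = 0.6 × (-3900) + 0.4 × 18300 = -2340 + 7320 = 4980
Overall = 0.25 × 5810 + 0.5 × 3811.6 + 0.25 × 4980 = 1452.5 + 1905.8 + 1245 = 4603.3

$4,603.30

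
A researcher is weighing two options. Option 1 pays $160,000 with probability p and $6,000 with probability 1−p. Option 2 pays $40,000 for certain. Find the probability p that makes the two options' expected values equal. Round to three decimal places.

p·160000 + (1−p)·6000 = 40000
154000p + 6000 = 40000
p = (40000 − 6000) / 154000

p = 0.221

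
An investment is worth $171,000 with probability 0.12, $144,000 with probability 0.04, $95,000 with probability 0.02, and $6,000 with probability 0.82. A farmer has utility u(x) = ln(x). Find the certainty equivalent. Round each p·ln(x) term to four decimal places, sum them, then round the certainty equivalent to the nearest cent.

E[u] = 0.12·ln(171000) + 0.04·ln(144000) + 0.02·ln(95000) + 0.82·ln(6000) = 1.4459 + 0.4751 + 0.2292 + 7.1336 = 9.2838
CE = e^9.2838 ≈ 10762.25

$10,762.25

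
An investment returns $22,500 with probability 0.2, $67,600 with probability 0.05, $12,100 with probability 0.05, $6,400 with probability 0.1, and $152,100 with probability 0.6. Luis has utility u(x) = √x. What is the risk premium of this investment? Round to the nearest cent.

E[u] = 0.2·√22500 + 0.05·√67600 + 0.05·√12100 + 0.1·√6400 + 0.6·√152100 = 0.2·150 + 0.05·260 + 0.05·110 + 0.1·80 + 0.6·390 = 290.5
CE = (290.5)² = 84390.25
Risk premium = EV − CE = 100385 − 84390.25 = 15994.75

$15,994.75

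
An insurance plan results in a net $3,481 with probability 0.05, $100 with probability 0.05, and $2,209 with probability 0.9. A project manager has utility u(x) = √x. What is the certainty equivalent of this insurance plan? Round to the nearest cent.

E[u] = 0.05·√3481 + 0.05·√100 + 0.9·√2209 = 0.05·59 + 0.05·10 + 0.9·47 = 45.75
CE = (45.75)² = 2093.0625

$2,093.06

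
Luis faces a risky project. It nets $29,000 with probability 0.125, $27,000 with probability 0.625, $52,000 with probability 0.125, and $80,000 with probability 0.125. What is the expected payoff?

$37,000

EV = 0.125 × 29000 + 0.625 × 27000 + 0.125 × 52000 + 0.125 × 80000 = 3625 + 16875 + 6500 + 10000 = 37000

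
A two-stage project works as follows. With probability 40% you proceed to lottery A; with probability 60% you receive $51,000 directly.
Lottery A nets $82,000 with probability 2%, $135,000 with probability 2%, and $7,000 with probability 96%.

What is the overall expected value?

EV(A) = 0.02 × 82000 + 0.02 × 135000 + 0.96 × 7000 = 1640 + 2700 + 6720 = 11060
Branch B: 51000 (certain)
Overall = 0.4 × 11060 + 0.6 × 51000 = 4424 + 30600 = 35024

$35,024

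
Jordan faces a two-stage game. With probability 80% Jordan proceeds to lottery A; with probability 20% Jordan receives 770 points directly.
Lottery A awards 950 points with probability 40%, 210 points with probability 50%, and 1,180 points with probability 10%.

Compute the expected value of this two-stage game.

636.4 points

EV(A) = 0.4 × 950 + 0.5 × 210 + 0.1 × 1180 = 380 + 105 + 118 = 603
Branch B: 770 (certain)
Overall = 0.8 × 603 + 0.2 × 770 = 482.4 + 154 = 636.4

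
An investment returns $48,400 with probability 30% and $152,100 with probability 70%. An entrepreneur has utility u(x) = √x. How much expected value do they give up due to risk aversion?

$6,069

E[u] = 0.3·√48400 + 0.7·√152100 = 0.3·220 + 0.7·390 = 339
CE = (339)² = 114921
Risk premium = EV − CE = 120990 − 114921 = 6069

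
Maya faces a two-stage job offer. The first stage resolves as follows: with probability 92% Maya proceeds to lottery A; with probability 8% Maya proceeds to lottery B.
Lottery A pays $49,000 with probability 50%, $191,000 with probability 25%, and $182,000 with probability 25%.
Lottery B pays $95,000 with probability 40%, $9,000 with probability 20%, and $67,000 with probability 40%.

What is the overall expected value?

$113,658

EV(A) = 0.5 × 49000 + 0.25 × 191000 + 0.25 × 182000 = 24500 + 47750 + 45500 = 117750
EV(B) = 0.4 × 95000 + 0.2 × 9000 + 0.4 × 67000 = 38000 + 1800 + 26800 = 66600
Overall = 0.92 × 117750 + 0.08 × 66600 = 108330 + 5328 = 113658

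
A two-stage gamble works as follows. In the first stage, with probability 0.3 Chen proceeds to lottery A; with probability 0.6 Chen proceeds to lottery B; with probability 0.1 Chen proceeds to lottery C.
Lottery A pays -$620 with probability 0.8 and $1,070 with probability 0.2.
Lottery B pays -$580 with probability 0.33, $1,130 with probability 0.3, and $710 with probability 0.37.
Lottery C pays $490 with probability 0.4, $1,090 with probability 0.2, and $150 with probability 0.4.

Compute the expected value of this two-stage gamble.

$208.98

EV(A) = 0.8 × (-620) + 0.2 × 1070 = -496 + 214 = -282
EV(B) = 0.33 × (-580) + 0.3 × 1130 + 0.37 × 710 = -191.4 + 339 + 262.7 = 410.3
EV(C) = 0.4 × 490 + 0.2 × 1090 + 0.4 × 150 = 196 + 218 + 60 = 474
Overall = 0.3 × (-282) + 0.6 × 410.3 + 0.1 × 474 = -84.6 + 246.18 + 47.4 = 208.98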